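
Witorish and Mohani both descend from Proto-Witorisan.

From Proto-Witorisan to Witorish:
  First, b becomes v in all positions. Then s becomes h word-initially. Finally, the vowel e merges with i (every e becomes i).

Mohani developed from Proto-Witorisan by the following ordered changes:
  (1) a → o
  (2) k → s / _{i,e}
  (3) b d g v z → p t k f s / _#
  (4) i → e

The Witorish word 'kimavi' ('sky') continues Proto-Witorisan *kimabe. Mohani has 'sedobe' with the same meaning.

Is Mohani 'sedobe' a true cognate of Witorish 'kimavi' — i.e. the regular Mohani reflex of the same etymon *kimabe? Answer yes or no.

no

Derive the expected Mohani reflex of *kimabe:
Mohani: start from *kimabe.
  rule 1 (vowel merger): kimabe → kimobe
  rule 2 (palatalisation): kimobe → simobe
  rule 3: no change — simobe
  rule 4 (vowel merger): simobe → semobe
  ⇒ Mohani semobe
The regular Mohani reflex would be 'semobe', but the attested form is 'sedobe'. The correspondence is irregular, so they are not cognates (the Mohani form has a different source).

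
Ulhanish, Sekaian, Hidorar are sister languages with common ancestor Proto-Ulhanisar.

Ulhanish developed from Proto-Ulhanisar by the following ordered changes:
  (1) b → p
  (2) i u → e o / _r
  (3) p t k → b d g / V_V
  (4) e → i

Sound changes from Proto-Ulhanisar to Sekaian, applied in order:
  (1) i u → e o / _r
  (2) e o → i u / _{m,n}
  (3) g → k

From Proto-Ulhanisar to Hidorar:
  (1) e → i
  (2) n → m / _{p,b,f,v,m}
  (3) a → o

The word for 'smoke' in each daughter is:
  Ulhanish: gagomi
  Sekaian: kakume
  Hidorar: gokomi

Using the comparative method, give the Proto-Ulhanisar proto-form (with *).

Position 4: Ulhanish has o, Sekaian has u, Hidorar has o. Taking the neighbouring segments as reconstructed: Ulhanish o can only go back to *o; Sekaian u could go back to *o or *u; Hidorar o could go back to *a or *o — the one source consistent with every daughter is *o.
Position 1: Ulhanish has g, Sekaian has k, Hidorar has g. Hidorar preserves g here (none of its changes turn any other segment into g), so the proto-segment is *g.
Position 2: Ulhanish has a, Sekaian has a, Hidorar has o. Ulhanish preserves a here (none of its changes turn any other segment into a), so the proto-segment is *a.
Continuing position by position gives *gakome; check it forward:
Ulhanish: *gakome > gagome > gagomi  (by intervocalic voicing, vowel merger)
Sekaian: start from *gakome.
  rule 1: no change — gakome
  rule 2 (pre-nasal raising): gakome → gakume
  rule 3 (unconditioned shift): gakume → kakume
  ⇒ Sekaian kakume
Hidorar: *gakome > gakomi > gokomi  (by vowel merger, vowel merger)
Only *gakome yields all of Ulhanish gagomi, Sekaian kakume, Hidorar gokomi.

*gakome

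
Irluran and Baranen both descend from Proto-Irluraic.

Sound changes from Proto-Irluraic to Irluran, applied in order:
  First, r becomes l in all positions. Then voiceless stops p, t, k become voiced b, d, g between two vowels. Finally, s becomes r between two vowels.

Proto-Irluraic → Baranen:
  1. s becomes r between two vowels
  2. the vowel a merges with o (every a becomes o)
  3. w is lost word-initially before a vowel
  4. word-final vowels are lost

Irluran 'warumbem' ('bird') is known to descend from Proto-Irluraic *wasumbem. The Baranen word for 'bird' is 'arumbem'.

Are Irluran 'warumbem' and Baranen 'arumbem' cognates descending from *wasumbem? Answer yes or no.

no

Derive the expected Baranen reflex of *wasumbem:
Baranen: start from *wasumbem.
  rule 1 (rhotacism): wasumbem → warumbem
  rule 2 (vowel merger): warumbem → worumbem
  rule 3 (glide loss): worumbem → orumbem
  rule 4: no change — orumbem
  ⇒ Baranen orumbem
The regular Baranen reflex would be 'orumbem', but the attested form is 'arumbem'. The correspondence is irregular, so they are not cognates (the Baranen form has a different source).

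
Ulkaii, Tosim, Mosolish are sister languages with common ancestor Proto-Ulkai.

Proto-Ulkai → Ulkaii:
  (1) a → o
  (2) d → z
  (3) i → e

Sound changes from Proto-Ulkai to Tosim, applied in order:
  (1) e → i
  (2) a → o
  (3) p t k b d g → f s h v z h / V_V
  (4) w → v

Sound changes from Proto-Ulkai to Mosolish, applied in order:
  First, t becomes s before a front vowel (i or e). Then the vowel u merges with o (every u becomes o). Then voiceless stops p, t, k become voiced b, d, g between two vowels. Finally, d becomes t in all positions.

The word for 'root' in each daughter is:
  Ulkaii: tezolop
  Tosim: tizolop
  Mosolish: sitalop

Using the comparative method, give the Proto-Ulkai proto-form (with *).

*tidalop

Position 2: Ulkaii has e, Tosim has i, Mosolish has i. Mosolish preserves i here (none of its changes turn any other segment into i), so the proto-segment is *i.
Position 4: Ulkaii has o, Tosim has o, Mosolish has a. Mosolish preserves a here (none of its changes turn any other segment into a), so the proto-segment is *a.
Position 3: Ulkaii has z, Tosim has z, Mosolish has t. Taking the neighbouring segments as reconstructed: Ulkaii z could go back to *d or *z; Tosim z could go back to *d or *z; Mosolish t could go back to *t or *d — the one source consistent with every daughter is *d.
This points to *tidalop. Verify forward in each daughter:
Ulkaii: *tidalop > tidolop > tizolop > tezolop  (by vowel merger, unconditioned shift, vowel merger)
Tosim: *tidalop > tidolop > tizolop  (by vowel merger, intervocalic lenition)
Mosolish: start from *tidalop.
  rule 1 (palatalisation): tidalop → sidalop
  rule 2: no change — sidalop
  rule 3: no change — sidalop
  rule 4 (unconditioned shift): sidalop → sitalop
  ⇒ Mosolish sitalop
No other proto-form is consistent with every reflex, so the reconstruction is *tidalop.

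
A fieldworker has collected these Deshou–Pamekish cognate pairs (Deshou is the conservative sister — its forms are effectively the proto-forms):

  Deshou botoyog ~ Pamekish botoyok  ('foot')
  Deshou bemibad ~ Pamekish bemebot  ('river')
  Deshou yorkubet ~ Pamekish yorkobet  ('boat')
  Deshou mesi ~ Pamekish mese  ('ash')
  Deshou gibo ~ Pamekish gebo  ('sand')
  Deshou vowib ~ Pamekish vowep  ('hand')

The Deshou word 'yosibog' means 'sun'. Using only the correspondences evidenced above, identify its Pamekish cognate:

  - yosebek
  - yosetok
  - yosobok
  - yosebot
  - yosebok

yosebok

bemibad ~ bemebot, gibo ~ gebo — Deshou i corresponds to Pamekish e after a consonant, before a labial obstruent.
botoyog ~ botoyok — Deshou g corresponds to Pamekish k word-finally.
Applying these to Deshou 'yosibog':
  yosibog → yosebog   (i→e after a consonant, before a labial obstruent)
  yosebog → yosebok   (g→k word-finally)
So the Pamekish cognate is 'yosebok'.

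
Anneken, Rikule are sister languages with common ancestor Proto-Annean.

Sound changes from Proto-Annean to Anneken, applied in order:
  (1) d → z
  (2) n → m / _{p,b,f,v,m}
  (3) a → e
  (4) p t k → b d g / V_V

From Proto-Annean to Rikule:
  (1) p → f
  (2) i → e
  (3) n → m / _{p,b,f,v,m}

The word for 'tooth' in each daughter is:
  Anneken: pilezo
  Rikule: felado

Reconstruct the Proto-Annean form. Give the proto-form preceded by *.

*pilado

Position 2: Anneken has i, Rikule has e. Anneken preserves i here (none of its changes turn any other segment into i), so the proto-segment is *i.
Position 5: Anneken has z, Rikule has d. Rikule preserves d here (none of its changes turn any other segment into d), so the proto-segment is *d.
Position 4: Anneken has e, Rikule has a. Rikule preserves a here (none of its changes turn any other segment into a), so the proto-segment is *a.
Verify the candidate proto-form against each daughter:
Anneken: start from *pilado.
  rule 1 (unconditioned shift): pilado → pilazo
  rule 2: no change — pilazo
  rule 3 (vowel merger): pilazo → pilezo
  rule 4: no change — pilezo
  ⇒ Anneken pilezo
Rikule: *pilado > filado > felado  (by unconditioned shift, vowel merger)
No other proto-form is consistent with every reflex, so the reconstruction is *pilado.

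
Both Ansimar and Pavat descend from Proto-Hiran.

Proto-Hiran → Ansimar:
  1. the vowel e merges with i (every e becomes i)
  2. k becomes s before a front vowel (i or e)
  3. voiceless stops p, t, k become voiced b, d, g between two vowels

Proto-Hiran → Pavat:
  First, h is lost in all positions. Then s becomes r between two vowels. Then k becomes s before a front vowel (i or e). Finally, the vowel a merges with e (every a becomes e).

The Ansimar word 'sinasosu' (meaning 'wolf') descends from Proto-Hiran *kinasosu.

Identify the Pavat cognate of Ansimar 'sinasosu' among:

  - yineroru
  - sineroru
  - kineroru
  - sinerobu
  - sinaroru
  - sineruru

Pavat: *kinasosu
  kinasosu (rule 1 does not apply)
  kinasosu → kinaroru   [rhotacism]
  kinaroru → sinaroru   [palatalisation]
  sinaroru → sineroru   [vowel merger]
  giving Pavat sineroru.
The other candidates each miss or misapply at least one Pavat change.

sineroru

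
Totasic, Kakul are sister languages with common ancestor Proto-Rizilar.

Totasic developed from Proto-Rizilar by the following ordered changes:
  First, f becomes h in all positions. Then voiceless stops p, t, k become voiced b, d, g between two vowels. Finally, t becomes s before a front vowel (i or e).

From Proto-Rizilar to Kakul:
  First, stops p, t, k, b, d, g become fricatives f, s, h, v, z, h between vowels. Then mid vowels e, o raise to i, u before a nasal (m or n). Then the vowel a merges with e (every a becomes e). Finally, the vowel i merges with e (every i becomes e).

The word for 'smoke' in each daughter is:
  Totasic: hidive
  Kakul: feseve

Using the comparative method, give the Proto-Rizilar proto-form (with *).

Position 4: Totasic has i, Kakul has e. Totasic preserves i here (none of its changes turn any other segment into i), so the proto-segment is *i.
Position 3: Totasic has d, Kakul has s. Taking the neighbouring segments as reconstructed: Totasic d could go back to *t or *d; Kakul s could go back to *t or *s — the one source consistent with every daughter is *t.
This points to *fitive. Verify forward in each daughter:
Totasic: *fitive > hitive > hidive  (by unconditioned shift, intervocalic voicing)
Kakul: *fitive
  fitive → fisive   [intervocalic lenition]
  fisive (rule 2 does not apply)
  fisive (rule 3 does not apply)
  fisive → feseve   [vowel merger]
  giving Kakul feseve.
No other proto-form is consistent with every reflex, so the reconstruction is *fitive.

*fitive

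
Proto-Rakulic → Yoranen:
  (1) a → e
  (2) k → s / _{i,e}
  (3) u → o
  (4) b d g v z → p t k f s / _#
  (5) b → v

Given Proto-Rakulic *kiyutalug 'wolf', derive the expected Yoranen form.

Yoranen: *kiyutalug
  kiyutalug → kiyutelug   [vowel merger]
  kiyutelug → siyutelug   [palatalisation]
  siyutelug → siyotelog   [vowel merger]
  siyotelog → siyotelok   [final devoicing]
  siyotelok (rule 5 does not apply)
  giving Yoranen siyotelok.

siyotelok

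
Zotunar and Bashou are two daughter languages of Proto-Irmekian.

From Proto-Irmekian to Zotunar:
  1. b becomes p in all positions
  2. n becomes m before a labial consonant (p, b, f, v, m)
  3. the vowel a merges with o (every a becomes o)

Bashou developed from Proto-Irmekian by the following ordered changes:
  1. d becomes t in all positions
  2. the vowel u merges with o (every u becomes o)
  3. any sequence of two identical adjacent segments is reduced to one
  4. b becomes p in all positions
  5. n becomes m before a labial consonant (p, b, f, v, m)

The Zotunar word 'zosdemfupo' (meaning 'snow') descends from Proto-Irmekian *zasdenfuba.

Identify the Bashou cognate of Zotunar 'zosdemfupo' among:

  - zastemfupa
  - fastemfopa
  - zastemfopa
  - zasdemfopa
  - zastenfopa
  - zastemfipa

Bashou: *zasdenfuba
  zasdenfuba → zastenfuba   [unconditioned shift]
  zastenfuba → zastenfoba   [vowel merger]
  zastenfoba (rule 3 does not apply)
  zastenfoba → zastenfopa   [unconditioned shift]
  zastenfopa → zastemfopa   [nasal place assimilation]
  giving Bashou zastemfopa.
Only 'zastemfopa' matches the regular Bashou development of *zasdenfuba.

zastemfopa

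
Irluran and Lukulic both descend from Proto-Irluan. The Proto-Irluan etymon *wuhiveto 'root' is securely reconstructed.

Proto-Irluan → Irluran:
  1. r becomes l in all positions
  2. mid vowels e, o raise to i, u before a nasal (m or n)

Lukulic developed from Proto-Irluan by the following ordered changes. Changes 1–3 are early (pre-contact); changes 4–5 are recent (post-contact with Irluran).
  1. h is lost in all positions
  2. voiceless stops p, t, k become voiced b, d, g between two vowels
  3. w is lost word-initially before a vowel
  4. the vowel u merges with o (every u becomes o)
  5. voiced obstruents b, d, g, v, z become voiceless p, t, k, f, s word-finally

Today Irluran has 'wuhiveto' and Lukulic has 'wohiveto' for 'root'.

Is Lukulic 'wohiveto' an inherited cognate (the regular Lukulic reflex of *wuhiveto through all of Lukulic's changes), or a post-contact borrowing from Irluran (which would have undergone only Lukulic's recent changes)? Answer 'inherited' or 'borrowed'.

If inherited, *wuhiveto would pass through all of Lukulic's changes:
Lukulic: *wuhiveto > wuiveto > wuivedo > uivedo > oivedo  (by h-loss, intervocalic voicing, glide loss, vowel merger)
If borrowed from Irluran 'wuhiveto' after the early changes, it would undergo only the recent ones:
  rule 4 (vowel merger): wuhiveto → wohiveto
  rule 5 (final devoicing): no change (wohiveto)
  ⇒ as a loan: wohiveto
Lukulic 'wohiveto' matches the loan outcome 'wohiveto', not the inherited 'oivedo' — it skipped the early Lukulic changes, so it was borrowed from Irluran.

borrowed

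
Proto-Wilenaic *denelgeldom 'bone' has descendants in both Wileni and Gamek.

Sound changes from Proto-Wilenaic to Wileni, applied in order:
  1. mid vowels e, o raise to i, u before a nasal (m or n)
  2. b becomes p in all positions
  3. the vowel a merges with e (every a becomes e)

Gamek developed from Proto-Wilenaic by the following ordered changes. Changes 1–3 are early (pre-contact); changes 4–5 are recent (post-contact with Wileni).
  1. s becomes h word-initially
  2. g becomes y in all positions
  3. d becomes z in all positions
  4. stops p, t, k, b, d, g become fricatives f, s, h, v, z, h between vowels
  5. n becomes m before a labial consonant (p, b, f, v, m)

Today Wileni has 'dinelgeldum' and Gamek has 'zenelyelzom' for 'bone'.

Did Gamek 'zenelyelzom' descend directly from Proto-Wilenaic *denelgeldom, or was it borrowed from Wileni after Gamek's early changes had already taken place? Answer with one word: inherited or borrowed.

If inherited, *denelgeldom would pass through all of Gamek's changes:
Gamek: *denelgeldom > denelyeldom > zenelyelzom  (by unconditioned shift, unconditioned shift)
If borrowed from Wileni 'dinelgeldum' after the early changes, it would undergo only the recent ones:
  rule 4 (intervocalic lenition): no change (dinelgeldum)
  rule 5 (nasal place assimilation): no change (dinelgeldum)
  ⇒ as a loan: dinelgeldum
Gamek 'zenelyelzom' matches the inherited outcome exactly, so it is an inherited cognate, not a loan.

inherited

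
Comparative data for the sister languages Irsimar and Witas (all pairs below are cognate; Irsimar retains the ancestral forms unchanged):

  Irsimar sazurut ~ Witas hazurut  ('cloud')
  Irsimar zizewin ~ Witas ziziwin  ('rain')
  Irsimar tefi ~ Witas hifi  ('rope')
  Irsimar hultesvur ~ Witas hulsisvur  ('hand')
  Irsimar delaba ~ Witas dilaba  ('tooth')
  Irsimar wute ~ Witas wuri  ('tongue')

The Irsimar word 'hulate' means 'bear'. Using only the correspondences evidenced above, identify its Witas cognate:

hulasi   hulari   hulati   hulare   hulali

wute ~ wuri — Irsimar t corresponds to Witas r between vowels (before a front vowel).
wute ~ wuri — Irsimar e corresponds to Witas i word-finally.
Applying these to Irsimar 'hulate':
  hulate → hulare   (t→r between vowels (before a front vowel))
  hulare → hulari   (e→i word-finally)
So the Witas cognate is 'hulari'.

hulari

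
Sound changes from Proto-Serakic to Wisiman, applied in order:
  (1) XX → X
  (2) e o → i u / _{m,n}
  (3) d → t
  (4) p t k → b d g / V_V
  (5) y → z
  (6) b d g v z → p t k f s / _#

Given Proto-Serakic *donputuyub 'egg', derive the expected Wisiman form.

tunpuduzup

Wisiman: *donputuyub
  donputuyub (rule 1 does not apply)
  donputuyub → dunputuyub   [pre-nasal raising]
  dunputuyub → tunputuyub   [unconditioned shift]
  tunputuyub → tunpuduyub   [intervocalic voicing]
  tunpuduyub → tunpuduzub   [unconditioned shift]
  tunpuduzub → tunpuduzup   [final devoicing]
  giving Wisiman tunpuduzup.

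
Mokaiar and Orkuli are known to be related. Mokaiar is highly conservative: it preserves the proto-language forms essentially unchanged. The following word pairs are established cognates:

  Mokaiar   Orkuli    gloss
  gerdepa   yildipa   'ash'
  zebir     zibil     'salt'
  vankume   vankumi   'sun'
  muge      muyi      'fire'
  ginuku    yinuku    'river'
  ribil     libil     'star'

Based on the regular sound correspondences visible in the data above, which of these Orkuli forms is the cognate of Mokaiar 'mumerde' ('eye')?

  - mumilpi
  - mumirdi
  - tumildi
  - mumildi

mumildi

gerdepa ~ yildipa — Mokaiar e corresponds to Orkuli i after a consonant, before r.
gerdepa ~ yildipa — Mokaiar r corresponds to Orkuli l after a vowel, before a consonant other than r, m, n, p, b, f, v.
vankume ~ vankumi, muge ~ muyi — Mokaiar e corresponds to Orkuli i word-finally.
Applying these to Mokaiar 'mumerde':
  mumerde → mumirde   (e→i after a consonant, before r)
  mumirde → mumilde   (r→l after a vowel, before a consonant other than r, m, n, p, b, f, v)
  mumilde → mumildi   (e→i word-finally)
So the Orkuli cognate is 'mumildi'.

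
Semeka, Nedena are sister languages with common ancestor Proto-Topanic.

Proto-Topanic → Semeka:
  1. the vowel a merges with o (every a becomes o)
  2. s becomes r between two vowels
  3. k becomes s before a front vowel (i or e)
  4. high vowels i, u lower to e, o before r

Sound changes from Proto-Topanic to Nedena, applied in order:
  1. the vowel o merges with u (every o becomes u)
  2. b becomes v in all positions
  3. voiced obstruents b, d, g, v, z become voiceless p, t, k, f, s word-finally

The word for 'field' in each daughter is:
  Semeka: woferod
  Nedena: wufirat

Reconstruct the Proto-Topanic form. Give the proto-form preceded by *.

Position 7: Semeka has d, Nedena has t. Semeka preserves d here (none of its changes turn any other segment into d), so the proto-segment is *d.
Position 6: Semeka has o, Nedena has a. Nedena preserves a here (none of its changes turn any other segment into a), so the proto-segment is *a.
Position 4: Semeka has e, Nedena has i. Nedena preserves i here (none of its changes turn any other segment into i), so the proto-segment is *i.
Verify the candidate proto-form against each daughter:
Semeka: *wofirad
  wofirad → wofirod   [vowel merger]
  wofirod (rule 2 does not apply)
  wofirod (rule 3 does not apply)
  wofirod → woferod   [pre-rhotic lowering]
  giving Semeka woferod.
Nedena: start from *wofirad.
  rule 1 (vowel merger): wofirad → wufirad
  rule 2: no change — wufirad
  rule 3 (final devoicing): wufirad → wufirat
  ⇒ Nedena wufirat
No other proto-form is consistent with every reflex, so the reconstruction is *wofirad.

*wofirad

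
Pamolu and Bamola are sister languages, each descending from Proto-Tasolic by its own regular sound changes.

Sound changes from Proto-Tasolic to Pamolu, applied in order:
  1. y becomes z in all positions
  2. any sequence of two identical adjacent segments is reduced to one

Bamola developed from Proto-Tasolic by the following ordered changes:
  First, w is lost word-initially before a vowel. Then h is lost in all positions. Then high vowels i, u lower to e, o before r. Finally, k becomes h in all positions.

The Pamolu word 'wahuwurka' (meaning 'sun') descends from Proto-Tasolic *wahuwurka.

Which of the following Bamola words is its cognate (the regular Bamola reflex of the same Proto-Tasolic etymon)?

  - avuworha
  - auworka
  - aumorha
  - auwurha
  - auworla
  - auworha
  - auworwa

Bamola: *wahuwurka > ahuwurka > auwurka > auworka > auworha  (by glide loss, h-loss, pre-rhotic lowering, unconditioned shift)
Only 'auworha' matches the regular Bamola development of *wahuwurka.

auworha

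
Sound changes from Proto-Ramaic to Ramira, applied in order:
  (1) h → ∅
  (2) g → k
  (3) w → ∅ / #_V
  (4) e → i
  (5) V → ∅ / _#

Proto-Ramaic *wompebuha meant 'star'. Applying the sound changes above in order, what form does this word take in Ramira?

ompibu

Ramira: *wompebuha
  wompebuha → wompebua   [h-loss]
  wompebua (rule 2 does not apply)
  wompebua → ompebua   [glide loss]
  ompebua → ompibua   [vowel merger]
  ompibua → ompibu   [apocope]
  giving Ramira ompibu.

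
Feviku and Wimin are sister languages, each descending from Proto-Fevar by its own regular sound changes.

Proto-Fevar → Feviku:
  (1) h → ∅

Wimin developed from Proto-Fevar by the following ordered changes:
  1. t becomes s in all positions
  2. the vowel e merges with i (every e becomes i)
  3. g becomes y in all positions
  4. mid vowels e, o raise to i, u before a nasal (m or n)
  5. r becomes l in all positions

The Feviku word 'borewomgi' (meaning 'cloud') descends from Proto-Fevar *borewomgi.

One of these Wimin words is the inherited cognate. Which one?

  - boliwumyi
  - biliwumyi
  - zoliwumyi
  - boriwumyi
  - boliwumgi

boliwumyi

Wimin: *borewomgi > boriwomgi > boriwomyi > boriwumyi > boliwumyi  (by vowel merger, unconditioned shift, pre-nasal raising, unconditioned shift)
Only 'boliwumyi' matches the regular Wimin development of *borewomgi.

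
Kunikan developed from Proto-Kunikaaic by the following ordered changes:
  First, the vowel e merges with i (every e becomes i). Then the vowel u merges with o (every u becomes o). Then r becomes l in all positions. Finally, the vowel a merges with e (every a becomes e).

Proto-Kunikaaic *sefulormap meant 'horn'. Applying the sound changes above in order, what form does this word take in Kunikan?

Kunikan: start from *sefulormap.
  rule 1 (vowel merger): sefulormap → sifulormap
  rule 2 (vowel merger): sifulormap → sifolormap
  rule 3 (unconditioned shift): sifolormap → sifololmap
  rule 4 (vowel merger): sifololmap → sifololmep
  ⇒ Kunikan sifololmep

sifololmep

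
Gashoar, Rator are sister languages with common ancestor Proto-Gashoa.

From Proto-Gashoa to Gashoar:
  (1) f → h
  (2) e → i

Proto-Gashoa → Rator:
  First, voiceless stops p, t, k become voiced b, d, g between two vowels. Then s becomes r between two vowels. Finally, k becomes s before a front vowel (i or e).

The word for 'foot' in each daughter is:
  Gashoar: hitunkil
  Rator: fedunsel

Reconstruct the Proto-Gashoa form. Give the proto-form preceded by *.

Position 7: Gashoar has i, Rator has e. Rator preserves e here (none of its changes turn any other segment into e), so the proto-segment is *e.
Position 2: Gashoar has i, Rator has e. Rator preserves e here (none of its changes turn any other segment into e), so the proto-segment is *e.
Position 3: Gashoar has t, Rator has d. Gashoar preserves t here (none of its changes turn any other segment into t), so the proto-segment is *t.
Continuing position by position gives *fetunkel; check it forward:
Gashoar: start from *fetunkel.
  rule 1 (unconditioned shift): fetunkel → hetunkel
  rule 2 (vowel merger): hetunkel → hitunkil
  ⇒ Gashoar hitunkil
Rator: *fetunkel > fedunkel > fedunsel  (by intervocalic voicing, palatalisation)
*fetunkel is the unique common source.

*fetunkel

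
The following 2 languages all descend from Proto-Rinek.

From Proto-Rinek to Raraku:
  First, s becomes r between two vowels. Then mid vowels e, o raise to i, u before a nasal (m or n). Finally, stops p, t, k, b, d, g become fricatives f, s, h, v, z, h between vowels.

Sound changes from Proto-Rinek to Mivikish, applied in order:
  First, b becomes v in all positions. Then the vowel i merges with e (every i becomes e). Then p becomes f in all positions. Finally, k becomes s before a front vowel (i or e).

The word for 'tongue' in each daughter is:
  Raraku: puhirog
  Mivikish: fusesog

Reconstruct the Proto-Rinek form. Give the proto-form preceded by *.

*pukisog

Position 4: Raraku has i, Mivikish has e. Taking the neighbouring segments as reconstructed: Raraku i can only go back to *i; Mivikish e could go back to *e or *i — the one source consistent with every daughter is *i.
Position 1: Raraku has p, Mivikish has f. Raraku preserves p here (none of its changes turn any other segment into p), so the proto-segment is *p.
Continuing position by position gives *pukisog; check it forward:
Raraku: *pukisog > pukirog > puhirog  (by rhotacism, intervocalic lenition)
Mivikish: *pukisog
  pukisog (rule 1 does not apply)
  pukisog → pukesog   [vowel merger]
  pukesog → fukesog   [unconditioned shift]
  fukesog → fusesog   [palatalisation]
  giving Mivikish fusesog.
No other proto-form is consistent with every reflex, so the reconstruction is *pukisog.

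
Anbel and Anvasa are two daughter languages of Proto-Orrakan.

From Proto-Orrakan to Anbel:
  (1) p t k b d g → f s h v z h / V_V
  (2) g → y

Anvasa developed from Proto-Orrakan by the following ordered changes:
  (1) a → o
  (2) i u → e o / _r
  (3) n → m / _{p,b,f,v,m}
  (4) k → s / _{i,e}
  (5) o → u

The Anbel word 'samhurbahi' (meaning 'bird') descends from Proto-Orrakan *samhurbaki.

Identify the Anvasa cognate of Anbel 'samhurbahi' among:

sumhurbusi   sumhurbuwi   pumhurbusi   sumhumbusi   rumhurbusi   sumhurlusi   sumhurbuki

sumhurbusi

Anvasa: start from *samhurbaki.
  rule 1 (vowel merger): samhurbaki → somhurboki
  rule 2 (pre-rhotic lowering): somhurboki → somhorboki
  rule 3: no change — somhorboki
  rule 4 (palatalisation): somhorboki → somhorbosi
  rule 5 (vowel merger): somhorbosi → sumhurbusi
  ⇒ Anvasa sumhurbusi
Among the options, 'sumhurbusi' alone shows every Anvasa change applied in order.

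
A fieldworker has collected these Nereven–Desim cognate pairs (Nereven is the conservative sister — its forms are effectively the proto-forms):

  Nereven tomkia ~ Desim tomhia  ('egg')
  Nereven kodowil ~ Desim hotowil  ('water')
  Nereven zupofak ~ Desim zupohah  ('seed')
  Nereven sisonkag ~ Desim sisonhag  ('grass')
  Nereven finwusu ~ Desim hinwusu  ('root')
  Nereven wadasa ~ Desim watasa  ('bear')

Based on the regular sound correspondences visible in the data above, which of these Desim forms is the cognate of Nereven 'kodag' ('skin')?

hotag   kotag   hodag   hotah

hotag

kodowil ~ hotowil — Nereven k corresponds to Desim h word-initially before a back vowel.
wadasa ~ watasa — Nereven d corresponds to Desim t between vowels (before a back vowel).
Applying these to Nereven 'kodag':
  kodag → hodag   (k→h word-initially before a back vowel)
  hodag → hotag   (d→t between vowels (before a back vowel))
So the Desim cognate is 'hotag'.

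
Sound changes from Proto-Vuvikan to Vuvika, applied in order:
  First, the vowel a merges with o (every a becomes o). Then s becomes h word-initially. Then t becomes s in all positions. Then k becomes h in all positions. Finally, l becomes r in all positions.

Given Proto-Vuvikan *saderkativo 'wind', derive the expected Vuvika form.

Vuvika: start from *saderkativo.
  rule 1 (vowel merger): saderkativo → soderkotivo
  rule 2 (debuccalisation): soderkotivo → hoderkotivo
  rule 3 (unconditioned shift): hoderkotivo → hoderkosivo
  rule 4 (unconditioned shift): hoderkosivo → hoderhosivo
  rule 5: no change — hoderhosivo
  ⇒ Vuvika hoderhosivo

hoderhosivo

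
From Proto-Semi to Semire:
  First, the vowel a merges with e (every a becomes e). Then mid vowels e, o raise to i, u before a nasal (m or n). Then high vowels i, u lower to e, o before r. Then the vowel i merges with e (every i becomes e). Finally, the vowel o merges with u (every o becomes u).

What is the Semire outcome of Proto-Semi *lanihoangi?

lenehuenge

Semire: *lanihoangi
  lanihoangi → lenihoengi   [vowel merger]
  lenihoengi → linihoingi   [pre-nasal raising]
  linihoingi (rule 3 does not apply)
  linihoingi → lenehoenge   [vowel merger]
  lenehoenge → lenehuenge   [vowel merger]
  giving Semire lenehuenge.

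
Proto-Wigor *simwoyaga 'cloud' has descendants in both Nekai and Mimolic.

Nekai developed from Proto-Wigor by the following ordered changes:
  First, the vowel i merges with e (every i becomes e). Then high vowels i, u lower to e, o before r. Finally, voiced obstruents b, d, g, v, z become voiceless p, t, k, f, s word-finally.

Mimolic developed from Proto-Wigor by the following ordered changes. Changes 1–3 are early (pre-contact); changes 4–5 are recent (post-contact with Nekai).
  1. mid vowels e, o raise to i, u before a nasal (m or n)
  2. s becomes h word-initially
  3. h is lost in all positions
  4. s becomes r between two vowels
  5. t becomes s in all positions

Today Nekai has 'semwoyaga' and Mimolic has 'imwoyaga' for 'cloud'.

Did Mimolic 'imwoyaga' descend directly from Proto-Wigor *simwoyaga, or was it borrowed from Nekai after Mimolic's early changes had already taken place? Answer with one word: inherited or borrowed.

If inherited, *simwoyaga would pass through all of Mimolic's changes:
Mimolic: *simwoyaga > himwoyaga > imwoyaga  (by debuccalisation, h-loss)
If borrowed from Nekai 'semwoyaga' after the early changes, it would undergo only the recent ones:
  rule 4 (rhotacism): no change (semwoyaga)
  rule 5 (unconditioned shift): no change (semwoyaga)
  ⇒ as a loan: semwoyaga
Mimolic 'imwoyaga' matches the inherited outcome exactly, so it is an inherited cognate, not a loan.

inherited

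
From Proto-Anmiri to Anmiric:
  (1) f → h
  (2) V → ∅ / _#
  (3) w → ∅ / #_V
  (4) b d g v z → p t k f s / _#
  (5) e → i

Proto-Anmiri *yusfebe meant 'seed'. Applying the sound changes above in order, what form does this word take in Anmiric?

Anmiric: *yusfebe
  yusfebe → yushebe   [unconditioned shift]
  yushebe → yusheb   [apocope]
  yusheb (rule 3 does not apply)
  yusheb → yushep   [final devoicing]
  yushep → yuship   [vowel merger]
  giving Anmiric yuship.

yuship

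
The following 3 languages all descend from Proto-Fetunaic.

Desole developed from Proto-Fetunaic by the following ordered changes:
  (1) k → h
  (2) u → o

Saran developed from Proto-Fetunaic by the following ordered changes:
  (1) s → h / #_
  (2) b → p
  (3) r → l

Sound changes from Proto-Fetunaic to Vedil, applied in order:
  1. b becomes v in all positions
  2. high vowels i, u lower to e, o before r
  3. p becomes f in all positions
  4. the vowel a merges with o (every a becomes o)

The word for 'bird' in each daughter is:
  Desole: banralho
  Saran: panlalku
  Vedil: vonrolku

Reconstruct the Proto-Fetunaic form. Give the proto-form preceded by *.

Position 1: Desole has b, Saran has p, Vedil has v. Desole preserves b here (none of its changes turn any other segment into b), so the proto-segment is *b.
Position 4: Desole has r, Saran has l, Vedil has r. Desole preserves r here (none of its changes turn any other segment into r), so the proto-segment is *r.
This points to *banralku. Verify forward in each daughter:
Desole: start from *banralku.
  rule 1 (unconditioned shift): banralku → banralhu
  rule 2 (vowel merger): banralhu → banralho
  ⇒ Desole banralho
Saran: start from *banralku.
  rule 1: no change — banralku
  rule 2 (unconditioned shift): banralku → panralku
  rule 3 (unconditioned shift): panralku → panlalku
  ⇒ Saran panlalku
Vedil: *banralku > vanralku > vonrolku  (by unconditioned shift, vowel merger)
No other proto-form is consistent with every reflex, so the reconstruction is *banralku.

*banralku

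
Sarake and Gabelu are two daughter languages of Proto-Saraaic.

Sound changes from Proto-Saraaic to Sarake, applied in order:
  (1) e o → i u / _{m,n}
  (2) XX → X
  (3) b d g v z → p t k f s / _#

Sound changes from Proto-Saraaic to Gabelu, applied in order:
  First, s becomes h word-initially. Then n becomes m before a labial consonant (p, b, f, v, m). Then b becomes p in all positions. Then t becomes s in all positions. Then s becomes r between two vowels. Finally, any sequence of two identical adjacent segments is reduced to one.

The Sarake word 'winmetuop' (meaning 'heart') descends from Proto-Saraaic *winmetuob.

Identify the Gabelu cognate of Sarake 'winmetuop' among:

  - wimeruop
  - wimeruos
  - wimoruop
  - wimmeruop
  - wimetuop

wimeruop

Gabelu: *winmetuob > wimmetuob > wimmetuop > wimmesuop > wimmeruop > wimeruop  (by nasal place assimilation, unconditioned shift, unconditioned shift, rhotacism, degemination)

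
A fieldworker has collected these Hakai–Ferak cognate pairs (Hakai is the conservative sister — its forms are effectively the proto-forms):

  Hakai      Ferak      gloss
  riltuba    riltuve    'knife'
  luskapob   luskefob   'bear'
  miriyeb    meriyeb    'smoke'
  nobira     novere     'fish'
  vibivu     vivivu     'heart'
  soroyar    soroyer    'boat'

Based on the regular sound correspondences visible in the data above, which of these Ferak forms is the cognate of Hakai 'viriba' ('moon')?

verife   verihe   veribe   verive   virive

verive

miriyeb ~ meriyeb, nobira ~ novere — Hakai i corresponds to Ferak e after a consonant, before r.
riltuba ~ riltuve — Hakai b corresponds to Ferak v between vowels (before a back vowel).
riltuba ~ riltuve, nobira ~ novere — Hakai a corresponds to Ferak e word-finally.
Applying these to Hakai 'viriba':
  viriba → veriba   (i→e after a consonant, before r)
  veriba → veriva   (b→v between vowels (before a back vowel))
  veriva → verive   (a→e word-finally)
So the Ferak cognate is 'verive'.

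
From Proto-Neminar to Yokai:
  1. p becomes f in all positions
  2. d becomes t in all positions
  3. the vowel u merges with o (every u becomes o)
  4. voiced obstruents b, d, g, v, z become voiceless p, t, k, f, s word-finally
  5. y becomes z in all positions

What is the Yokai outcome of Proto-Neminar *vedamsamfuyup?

Yokai: *vedamsamfuyup > vedamsamfuyuf > vetamsamfuyuf > vetamsamfoyof > vetamsamfozof  (by unconditioned shift, unconditioned shift, vowel merger, unconditioned shift)

vetamsamfozof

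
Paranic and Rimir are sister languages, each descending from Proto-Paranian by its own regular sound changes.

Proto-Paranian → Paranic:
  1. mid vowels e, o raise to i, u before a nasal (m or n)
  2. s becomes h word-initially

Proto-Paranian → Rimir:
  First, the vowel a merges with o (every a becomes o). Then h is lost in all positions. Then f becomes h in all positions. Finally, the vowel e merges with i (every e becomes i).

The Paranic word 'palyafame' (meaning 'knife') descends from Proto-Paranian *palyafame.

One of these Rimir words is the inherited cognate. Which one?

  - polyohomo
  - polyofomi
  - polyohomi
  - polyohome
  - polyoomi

polyohomi

Rimir: *palyafame
  palyafame → polyofome   [vowel merger]
  polyofome (rule 2 does not apply)
  polyofome → polyohome   [unconditioned shift]
  polyohome → polyohomi   [vowel merger]
  giving Rimir polyohomi.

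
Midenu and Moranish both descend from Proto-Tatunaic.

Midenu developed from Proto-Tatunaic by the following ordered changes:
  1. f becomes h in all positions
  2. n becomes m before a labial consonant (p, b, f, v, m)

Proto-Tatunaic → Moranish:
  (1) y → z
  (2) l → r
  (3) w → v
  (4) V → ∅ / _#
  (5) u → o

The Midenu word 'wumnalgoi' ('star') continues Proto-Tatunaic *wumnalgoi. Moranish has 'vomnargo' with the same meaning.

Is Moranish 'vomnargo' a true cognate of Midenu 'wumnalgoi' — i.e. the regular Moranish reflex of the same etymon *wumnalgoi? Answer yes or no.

Derive the expected Moranish reflex of *wumnalgoi:
Moranish: start from *wumnalgoi.
  rule 1: no change — wumnalgoi
  rule 2 (unconditioned shift): wumnalgoi → wumnargoi
  rule 3 (unconditioned shift): wumnargoi → vumnargoi
  rule 4 (apocope): vumnargoi → vumnargo
  rule 5 (vowel merger): vumnargo → vomnargo
  ⇒ Moranish vomnargo
Moranish 'vomnargo' matches the regular reflex exactly, so the pair is cognate.

yes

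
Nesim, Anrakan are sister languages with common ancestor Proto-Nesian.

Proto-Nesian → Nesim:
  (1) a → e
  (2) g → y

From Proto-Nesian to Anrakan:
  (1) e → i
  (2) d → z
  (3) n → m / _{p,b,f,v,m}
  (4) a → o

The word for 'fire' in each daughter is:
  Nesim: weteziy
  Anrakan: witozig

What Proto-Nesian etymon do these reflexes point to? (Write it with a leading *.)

*wetazig

Position 2: Nesim has e, Anrakan has i. Taking the neighbouring segments as reconstructed: Nesim e could go back to *a or *e; Anrakan i could go back to *e or *i — the one source consistent with every daughter is *e.
Position 4: Nesim has e, Anrakan has o. Taking the neighbouring segments as reconstructed: Nesim e could go back to *a or *e; Anrakan o could go back to *a or *o — the one source consistent with every daughter is *a.
Verify the candidate proto-form against each daughter:
Nesim: *wetazig
  wetazig → wetezig   [vowel merger]
  wetezig → weteziy   [unconditioned shift]
  giving Nesim weteziy.
Anrakan: *wetazig
  wetazig → witazig   [vowel merger]
  witazig (rule 2 does not apply)
  witazig (rule 3 does not apply)
  witazig → witozig   [vowel merger]
  giving Anrakan witozig.
No other proto-form is consistent with every reflex, so the reconstruction is *wetazig.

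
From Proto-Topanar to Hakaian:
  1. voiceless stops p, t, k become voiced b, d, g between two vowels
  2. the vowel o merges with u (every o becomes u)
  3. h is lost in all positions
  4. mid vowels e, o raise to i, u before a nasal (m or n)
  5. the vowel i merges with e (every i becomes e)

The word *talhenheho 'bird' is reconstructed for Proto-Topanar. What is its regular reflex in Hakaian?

Hakaian: start from *talhenheho.
  rule 1: no change — talhenheho
  rule 2 (vowel merger): talhenheho → talhenhehu
  rule 3 (h-loss): talhenhehu → taleneu
  rule 4 (pre-nasal raising): taleneu → talineu
  rule 5 (vowel merger): talineu → taleneu
  ⇒ Hakaian taleneu

taleneu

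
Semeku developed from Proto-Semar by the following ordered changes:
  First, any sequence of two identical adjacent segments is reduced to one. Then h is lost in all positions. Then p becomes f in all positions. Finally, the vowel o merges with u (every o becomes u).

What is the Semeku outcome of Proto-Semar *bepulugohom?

befuluguum

Semeku: start from *bepulugohom.
  rule 1: no change — bepulugohom
  rule 2 (h-loss): bepulugohom → bepulugoom
  rule 3 (unconditioned shift): bepulugoom → befulugoom
  rule 4 (vowel merger): befulugoom → befuluguum
  ⇒ Semeku befuluguum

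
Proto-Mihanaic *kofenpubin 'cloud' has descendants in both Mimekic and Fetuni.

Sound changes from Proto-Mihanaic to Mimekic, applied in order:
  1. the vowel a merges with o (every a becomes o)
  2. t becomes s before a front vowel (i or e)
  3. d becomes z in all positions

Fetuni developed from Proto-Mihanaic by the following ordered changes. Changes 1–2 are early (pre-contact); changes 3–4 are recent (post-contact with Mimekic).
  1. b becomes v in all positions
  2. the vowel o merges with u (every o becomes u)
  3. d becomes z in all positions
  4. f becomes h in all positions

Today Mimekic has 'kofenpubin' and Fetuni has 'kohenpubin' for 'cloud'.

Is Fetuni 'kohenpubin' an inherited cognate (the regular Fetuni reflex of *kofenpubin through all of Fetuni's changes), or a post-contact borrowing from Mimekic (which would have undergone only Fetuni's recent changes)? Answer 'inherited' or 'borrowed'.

If inherited, *kofenpubin would pass through all of Fetuni's changes:
Fetuni: start from *kofenpubin.
  rule 1 (unconditioned shift): kofenpubin → kofenpuvin
  rule 2 (vowel merger): kofenpuvin → kufenpuvin
  rule 3: no change — kufenpuvin
  rule 4 (unconditioned shift): kufenpuvin → kuhenpuvin
  ⇒ Fetuni kuhenpuvin
If borrowed from Mimekic 'kofenpubin' after the early changes, it would undergo only the recent ones:
  rule 3 (unconditioned shift): no change (kofenpubin)
  rule 4 (unconditioned shift): kofenpubin → kohenpubin
  ⇒ as a loan: kohenpubin
Fetuni 'kohenpubin' matches the loan outcome 'kohenpubin', not the inherited 'kuhenpuvin' — it skipped the early Fetuni changes, so it was borrowed from Mimekic.

borrowed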